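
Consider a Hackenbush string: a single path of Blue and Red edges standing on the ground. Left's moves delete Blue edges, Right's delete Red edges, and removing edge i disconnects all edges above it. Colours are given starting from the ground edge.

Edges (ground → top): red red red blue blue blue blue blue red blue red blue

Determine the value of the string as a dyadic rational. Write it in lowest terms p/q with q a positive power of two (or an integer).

edge 1 of 12 (red): { · | 0 } gives -1
edge 2 of 12 (red): { · | -1,0 } gives -2
edge 3 of 12 (red): { · | -2,-1,0 } gives -3
edge 4 of 12 (blue): { -3 | -2,-1,0 } gives -5/2
edge 5 of 12 (blue): { -3,-5/2 | -2,-1,0 } gives -9/4
edge 6 of 12 (blue): { -3,-5/2,-9/4 | -2,-1,0 } gives -17/8
edge 7 of 12 (blue): { -3,-5/2,-9/4,-17/8 | -2,-1,0 } gives -33/16
edge 8 of 12 (blue): { -3,-5/2,-9/4,-17/8,-33/16 | -2,-1,0 } gives -65/32
edge 9 of 12 (red): { -3,-5/2,-9/4,-17/8,-33/16 | -65/32,-2,-1,0 } gives -131/64
edge 10 of 12 (blue): { -3,-5/2,-9/4,-17/8,-33/16,-131/64 | -65/32,-2,-1,0 } gives -261/128
edge 11 of 12 (red): { -3,-5/2,-9/4,-17/8,-33/16,-131/64 | -261/128,-65/32,-2,-1,0 } gives -523/256
edge 12 of 12 (blue): { -3,-5/2,-9/4,-17/8,-33/16,-131/64,-523/256 | -261/128,-65/32,-2,-1,0 } gives -1045/512

-1045/512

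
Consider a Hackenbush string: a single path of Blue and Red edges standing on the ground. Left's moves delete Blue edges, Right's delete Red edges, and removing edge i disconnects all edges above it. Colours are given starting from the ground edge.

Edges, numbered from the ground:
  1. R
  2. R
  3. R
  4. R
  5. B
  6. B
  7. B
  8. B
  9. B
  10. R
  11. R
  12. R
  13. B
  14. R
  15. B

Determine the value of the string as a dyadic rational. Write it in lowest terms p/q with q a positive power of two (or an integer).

-6261/2048

G_1 [R]  L=[·]  R=[0]  — -1
G_2 [RR]  L=[·]  R=[-1; 0]  — -2
G_3 [RRR]  L=[·]  R=[-2; -1; 0]  — -3
G_4 [RRRR]  L=[·]  R=[-3; -2; -1; 0]  — -4
G_5 [RRRRB]  L=[-4]  R=[-3; -2; -1; 0]  — -7/2
G_6 [RRRRBB]  L=[-4; -7/2]  R=[-3; -2; -1; 0]  — -13/4
G_7 [RRRRBBB]  L=[-4; -7/2; -13/4]  R=[-3; -2; -1; 0]  — -25/8
G_8 [RRRRBBBB]  L=[-4; -7/2; -13/4; -25/8]  R=[-3; -2; -1; 0]  — -49/16
G_9 [RRRRBBBBB]  L=[-4; -7/2; -13/4; -25/8; -49/16]  R=[-3; -2; -1; 0]  — -97/32
G_10 [RRRRBBBBBR]  L=[-4; -7/2; -13/4; -25/8; -49/16]  R=[-97/32; -3; -2; -1; 0]  — -195/64
G_11 [RRRRBBBBBRR]  L=[-4; -7/2; -13/4; -25/8; -49/16]  R=[-195/64; -97/32; -3; -2; -1; 0]  — -391/128
G_12 [RRRRBBBBBRRR]  L=[-4; -7/2; -13/4; -25/8; -49/16]  R=[-391/128; -195/64; -97/32; -3; -2; -1; 0]  — -783/256
G_13 [RRRRBBBBBRRRB]  L=[-4; -7/2; -13/4; -25/8; -49/16; -783/256]  R=[-391/128; -195/64; -97/32; -3; -2; -1; 0]  — -1565/512
G_14 [RRRRBBBBBRRRBR]  L=[-4; -7/2; -13/4; -25/8; -49/16; -783/256]  R=[-1565/512; -391/128; -195/64; -97/32; -3; -2; -1; 0]  — -3131/1024
G_15 [RRRRBBBBBRRRBRB]  L=[-4; -7/2; -13/4; -25/8; -49/16; -783/256; -3131/1024]  R=[-1565/512; -391/128; -195/64; -97/32; -3; -2; -1; 0]  — -6261/2048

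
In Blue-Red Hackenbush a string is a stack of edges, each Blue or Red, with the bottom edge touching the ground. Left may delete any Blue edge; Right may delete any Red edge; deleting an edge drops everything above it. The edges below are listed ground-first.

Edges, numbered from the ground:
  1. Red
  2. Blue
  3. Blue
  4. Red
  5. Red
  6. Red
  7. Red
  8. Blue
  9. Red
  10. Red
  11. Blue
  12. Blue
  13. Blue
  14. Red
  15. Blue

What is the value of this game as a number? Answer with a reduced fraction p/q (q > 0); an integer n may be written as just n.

Build value(s[:k]) for k = 1..15, string s = Red Blue Blue Red Red Red Red Blue Red Red Blue Blue Blue Red Blue.
value_1 [R]  L=[—]  R=[0]  -> -1
value_2 [RB]  L=[-1]  R=[0]  -> -1/2
value_3 [RBB]  L=[-1; -1/2]  R=[0]  -> -1/4
value_4 [RBBR]  L=[-1; -1/2]  R=[-1/4; 0]  -> -3/8
value_5 [RBBRR]  L=[-1; -1/2]  R=[-3/8; -1/4; 0]  -> -7/16
value_6 [RBBRRR]  L=[-1; -1/2]  R=[-7/16; -3/8; -1/4; 0]  -> -15/32
value_7 [RBBRRRR]  L=[-1; -1/2]  R=[-15/32; -7/16; -3/8; -1/4; 0]  -> -31/64
value_8 [RBBRRRRB]  L=[-1; -1/2; -31/64]  R=[-15/32; -7/16; -3/8; -1/4; 0]  -> -61/128
value_9 [RBBRRRRBR]  L=[-1; -1/2; -31/64]  R=[-61/128; -15/32; -7/16; -3/8; -1/4; 0]  -> -123/256
value_10 [RBBRRRRBRR]  L=[-1; -1/2; -31/64]  R=[-123/256; -61/128; -15/32; -7/16; -3/8; -1/4; 0]  -> -247/512
value_11 [RBBRRRRBRRB]  L=[-1; -1/2; -31/64; -247/512]  R=[-123/256; -61/128; -15/32; -7/16; -3/8; -1/4; 0]  -> -493/1024
value_12 [RBBRRRRBRRBB]  L=[-1; -1/2; -31/64; -247/512; -493/1024]  R=[-123/256; -61/128; -15/32; -7/16; -3/8; -1/4; 0]  -> -985/2048
value_13 [RBBRRRRBRRBBB]  L=[-1; -1/2; -31/64; -247/512; -493/1024; -985/2048]  R=[-123/256; -61/128; -15/32; -7/16; -3/8; -1/4; 0]  -> -1969/4096
value_14 [RBBRRRRBRRBBBR]  L=[-1; -1/2; -31/64; -247/512; -493/1024; -985/2048]  R=[-1969/4096; -123/256; -61/128; -15/32; -7/16; -3/8; -1/4; 0]  -> -3939/8192
value_15 [RBBRRRRBRRBBBRB]  L=[-1; -1/2; -31/64; -247/512; -493/1024; -985/2048; -3939/8192]  R=[-1969/4096; -123/256; -61/128; -15/32; -7/16; -3/8; -1/4; 0]  -> -7877/16384

-7877/16384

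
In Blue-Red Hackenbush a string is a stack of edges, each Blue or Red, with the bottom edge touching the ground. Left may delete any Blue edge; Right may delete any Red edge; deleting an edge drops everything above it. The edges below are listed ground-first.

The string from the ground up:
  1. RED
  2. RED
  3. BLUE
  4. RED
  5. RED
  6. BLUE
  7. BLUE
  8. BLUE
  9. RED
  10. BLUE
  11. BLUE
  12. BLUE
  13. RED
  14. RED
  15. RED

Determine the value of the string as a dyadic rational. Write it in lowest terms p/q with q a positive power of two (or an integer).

Build value(s[:k]) for k = 1..15, string s = RED RED BLUE RED RED BLUE BLUE BLUE RED BLUE BLUE BLUE RED RED RED.
1 of 15 · R · max L −∞ · min R 0 = -1
2 of 15 · RR · max L −∞ · min R -1 = -2
3 of 15 · RRB · max L -2 · min R -1 = -3/2
4 of 15 · RRBR · max L -2 · min R -3/2 = -7/4
5 of 15 · RRBRR · max L -2 · min R -7/4 = -15/8
6 of 15 · RRBRRB · max L -15/8 · min R -7/4 = -29/16
7 of 15 · RRBRRBB · max L -29/16 · min R -7/4 = -57/32
8 of 15 · RRBRRBBB · max L -57/32 · min R -7/4 = -113/64
9 of 15 · RRBRRBBBR · max L -57/32 · min R -113/64 = -227/128
10 of 15 · RRBRRBBBRB · max L -227/128 · min R -113/64 = -453/256
11 of 15 · RRBRRBBBRBB · max L -453/256 · min R -113/64 = -905/512
12 of 15 · RRBRRBBBRBBB · max L -905/512 · min R -113/64 = -1809/1024
13 of 15 · RRBRRBBBRBBBR · max L -905/512 · min R -1809/1024 = -3619/2048
14 of 15 · RRBRRBBBRBBBRR · max L -905/512 · min R -3619/2048 = -7239/4096
15 of 15 · RRBRRBBBRBBBRRR · max L -905/512 · min R -7239/4096 = -14479/8192

-14479/8192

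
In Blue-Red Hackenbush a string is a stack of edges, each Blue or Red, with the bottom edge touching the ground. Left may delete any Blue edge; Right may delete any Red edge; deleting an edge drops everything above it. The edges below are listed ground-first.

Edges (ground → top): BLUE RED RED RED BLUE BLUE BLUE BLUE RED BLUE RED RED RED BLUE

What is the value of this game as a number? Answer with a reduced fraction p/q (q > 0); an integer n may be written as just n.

Recurse on prefixes of the 14-edge string BLUE RED RED RED BLUE BLUE BLUE BLUE RED BLUE RED RED RED BLUE:
edge 1 of 14 (BLUE): { 0 | — } gives 1
edge 2 of 14 (RED): { 0 | 1 } gives 1/2
edge 3 of 14 (RED): { 0 | 1/2 1 } gives 1/4
edge 4 of 14 (RED): { 0 | 1/4 1/2 1 } gives 1/8
edge 5 of 14 (BLUE): { 0 1/8 | 1/4 1/2 1 } gives 3/16
edge 6 of 14 (BLUE): { 0 1/8 3/16 | 1/4 1/2 1 } gives 7/32
edge 7 of 14 (BLUE): { 0 1/8 3/16 7/32 | 1/4 1/2 1 } gives 15/64
edge 8 of 14 (BLUE): { 0 1/8 3/16 7/32 15/64 | 1/4 1/2 1 } gives 31/128
edge 9 of 14 (RED): { 0 1/8 3/16 7/32 15/64 | 31/128 1/4 1/2 1 } gives 61/256
edge 10 of 14 (BLUE): { 0 1/8 3/16 7/32 15/64 61/256 | 31/128 1/4 1/2 1 } gives 123/512
edge 11 of 14 (RED): { 0 1/8 3/16 7/32 15/64 61/256 | 123/512 31/128 1/4 1/2 1 } gives 245/1024
edge 12 of 14 (RED): { 0 1/8 3/16 7/32 15/64 61/256 | 245/1024 123/512 31/128 1/4 1/2 1 } gives 489/2048
edge 13 of 14 (RED): { 0 1/8 3/16 7/32 15/64 61/256 | 489/2048 245/1024 123/512 31/128 1/4 1/2 1 } gives 977/4096
edge 14 of 14 (BLUE): { 0 1/8 3/16 7/32 15/64 61/256 977/4096 | 489/2048 245/1024 123/512 31/128 1/4 1/2 1 } gives 1955/8192

1955/8192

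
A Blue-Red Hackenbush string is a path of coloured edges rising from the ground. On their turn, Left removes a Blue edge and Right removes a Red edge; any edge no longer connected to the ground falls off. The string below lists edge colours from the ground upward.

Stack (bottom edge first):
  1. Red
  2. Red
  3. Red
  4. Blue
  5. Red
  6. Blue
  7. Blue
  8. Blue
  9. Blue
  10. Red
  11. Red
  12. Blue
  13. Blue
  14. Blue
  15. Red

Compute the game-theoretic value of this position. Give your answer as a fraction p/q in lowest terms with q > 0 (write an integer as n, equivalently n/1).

Build G(s[:k]) for k = 1..15, string s = Red Red Red Blue Red Blue Blue Blue Blue Red Red Blue Blue Blue Red.
G_1 [R]  L=[(no moves)]  R=[0]  -> -1
G_2 [RR]  L=[(no moves)]  R=[-1, 0]  -> -2
G_3 [RRR]  L=[(no moves)]  R=[-2, -1, 0]  -> -3
G_4 [RRRB]  L=[-3]  R=[-2, -1, 0]  -> -5/2
G_5 [RRRBR]  L=[-3]  R=[-5/2, -2, -1, 0]  -> -11/4
G_6 [RRRBRB]  L=[-3, -11/4]  R=[-5/2, -2, -1, 0]  -> -21/8
G_7 [RRRBRBB]  L=[-3, -11/4, -21/8]  R=[-5/2, -2, -1, 0]  -> -41/16
G_8 [RRRBRBBB]  L=[-3, -11/4, -21/8, -41/16]  R=[-5/2, -2, -1, 0]  -> -81/32
G_9 [RRRBRBBBB]  L=[-3, -11/4, -21/8, -41/16, -81/32]  R=[-5/2, -2, -1, 0]  -> -161/64
G_10 [RRRBRBBBBR]  L=[-3, -11/4, -21/8, -41/16, -81/32]  R=[-161/64, -5/2, -2, -1, 0]  -> -323/128
G_11 [RRRBRBBBBRR]  L=[-3, -11/4, -21/8, -41/16, -81/32]  R=[-323/128, -161/64, -5/2, -2, -1, 0]  -> -647/256
G_12 [RRRBRBBBBRRB]  L=[-3, -11/4, -21/8, -41/16, -81/32, -647/256]  R=[-323/128, -161/64, -5/2, -2, -1, 0]  -> -1293/512
G_13 [RRRBRBBBBRRBB]  L=[-3, -11/4, -21/8, -41/16, -81/32, -647/256, -1293/512]  R=[-323/128, -161/64, -5/2, -2, -1, 0]  -> -2585/1024
G_14 [RRRBRBBBBRRBBB]  L=[-3, -11/4, -21/8, -41/16, -81/32, -647/256, -1293/512, -2585/1024]  R=[-323/128, -161/64, -5/2, -2, -1, 0]  -> -5169/2048
G_15 [RRRBRBBBBRRBBBR]  L=[-3, -11/4, -21/8, -41/16, -81/32, -647/256, -1293/512, -2585/1024]  R=[-5169/2048, -323/128, -161/64, -5/2, -2, -1, 0]  -> -10339/4096

-10339/4096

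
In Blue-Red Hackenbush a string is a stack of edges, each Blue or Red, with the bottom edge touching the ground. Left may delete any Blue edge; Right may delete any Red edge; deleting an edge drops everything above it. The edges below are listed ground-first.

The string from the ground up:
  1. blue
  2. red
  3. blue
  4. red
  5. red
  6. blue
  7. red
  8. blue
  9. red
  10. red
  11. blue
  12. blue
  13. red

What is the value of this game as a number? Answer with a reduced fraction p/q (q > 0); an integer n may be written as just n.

2381/4096

Prefix values for blue red blue red red blue red blue red red blue blue red via {L|R} + simplicity:
step 1: add blue to get b; options L={ 0 } R={  } gives 1
step 2: add red to get br; options L={ 0 } R={ 1 } gives 1/2
step 3: add blue to get brb; options L={ 0,1/2 } R={ 1 } gives 3/4
step 4: add red to get brbr; options L={ 0,1/2 } R={ 3/4,1 } gives 5/8
step 5: add red to get brbrr; options L={ 0,1/2 } R={ 5/8,3/4,1 } gives 9/16
step 6: add blue to get brbrrb; options L={ 0,1/2,9/16 } R={ 5/8,3/4,1 } gives 19/32
step 7: add red to get brbrrbr; options L={ 0,1/2,9/16 } R={ 19/32,5/8,3/4,1 } gives 37/64
step 8: add blue to get brbrrbrb; options L={ 0,1/2,9/16,37/64 } R={ 19/32,5/8,3/4,1 } gives 75/128
step 9: add red to get brbrrbrbr; options L={ 0,1/2,9/16,37/64 } R={ 75/128,19/32,5/8,3/4,1 } gives 149/256
step 10: add red to get brbrrbrbrr; options L={ 0,1/2,9/16,37/64 } R={ 149/256,75/128,19/32,5/8,3/4,1 } gives 297/512
step 11: add blue to get brbrrbrbrrb; options L={ 0,1/2,9/16,37/64,297/512 } R={ 149/256,75/128,19/32,5/8,3/4,1 } gives 595/1024
step 12: add blue to get brbrrbrbrrbb; options L={ 0,1/2,9/16,37/64,297/512,595/1024 } R={ 149/256,75/128,19/32,5/8,3/4,1 } gives 1191/2048
step 13: add red to get brbrrbrbrrbbr; options L={ 0,1/2,9/16,37/64,297/512,595/1024 } R={ 1191/2048,149/256,75/128,19/32,5/8,3/4,1 } gives 2381/4096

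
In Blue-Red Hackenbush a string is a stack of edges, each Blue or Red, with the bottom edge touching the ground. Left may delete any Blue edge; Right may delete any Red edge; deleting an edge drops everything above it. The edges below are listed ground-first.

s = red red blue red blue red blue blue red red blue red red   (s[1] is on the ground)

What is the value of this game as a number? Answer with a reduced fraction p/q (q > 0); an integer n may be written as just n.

Prefix values for red red blue red blue red blue blue red red blue red red via {L|R} + simplicity:
1 of 13 · r · max L −∞ · min R 0 => -1
2 of 13 · rr · max L −∞ · min R -1 => -2
3 of 13 · rrb · max L -2 · min R -1 => -3/2
4 of 13 · rrbr · max L -2 · min R -3/2 => -7/4
5 of 13 · rrbrb · max L -7/4 · min R -3/2 => -13/8
6 of 13 · rrbrbr · max L -7/4 · min R -13/8 => -27/16
7 of 13 · rrbrbrb · max L -27/16 · min R -13/8 => -53/32
8 of 13 · rrbrbrbb · max L -53/32 · min R -13/8 => -105/64
9 of 13 · rrbrbrbbr · max L -53/32 · min R -105/64 => -211/128
10 of 13 · rrbrbrbbrr · max L -53/32 · min R -211/128 => -423/256
11 of 13 · rrbrbrbbrrb · max L -423/256 · min R -211/128 => -845/512
12 of 13 · rrbrbrbbrrbr · max L -423/256 · min R -845/512 => -1691/1024
13 of 13 · rrbrbrbbrrbrr · max L -423/256 · min R -1691/1024 => -3383/2048

-3383/2048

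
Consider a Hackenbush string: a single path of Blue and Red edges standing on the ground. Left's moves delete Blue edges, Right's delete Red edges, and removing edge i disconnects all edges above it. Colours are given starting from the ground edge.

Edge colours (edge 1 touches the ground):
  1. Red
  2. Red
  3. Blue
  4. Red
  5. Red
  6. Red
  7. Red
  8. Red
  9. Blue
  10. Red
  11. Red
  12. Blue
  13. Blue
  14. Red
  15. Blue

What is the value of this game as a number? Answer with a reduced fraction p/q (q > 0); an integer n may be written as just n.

-16229/8192

Build val(s[:k]) for k = 1..15, string s = Red Red Blue Red Red Red Red Red Blue Red Red Blue Blue Red Blue.
step 1: add Red to get R; options L={ (no moves) } R={ 0 } → -1
step 2: add Red to get RR; options L={ (no moves) } R={ -1,0 } → -2
step 3: add Blue to get RRB; options L={ -2 } R={ -1,0 } → -3/2
step 4: add Red to get RRBR; options L={ -2 } R={ -3/2,-1,0 } → -7/4
step 5: add Red to get RRBRR; options L={ -2 } R={ -7/4,-3/2,-1,0 } → -15/8
step 6: add Red to get RRBRRR; options L={ -2 } R={ -15/8,-7/4,-3/2,-1,0 } → -31/16
step 7: add Red to get RRBRRRR; options L={ -2 } R={ -31/16,-15/8,-7/4,-3/2,-1,0 } → -63/32
step 8: add Red to get RRBRRRRR; options L={ -2 } R={ -63/32,-31/16,-15/8,-7/4,-3/2,-1,0 } → -127/64
step 9: add Blue to get RRBRRRRRB; options L={ -2,-127/64 } R={ -63/32,-31/16,-15/8,-7/4,-3/2,-1,0 } → -253/128
step 10: add Red to get RRBRRRRRBR; options L={ -2,-127/64 } R={ -253/128,-63/32,-31/16,-15/8,-7/4,-3/2,-1,0 } → -507/256
step 11: add Red to get RRBRRRRRBRR; options L={ -2,-127/64 } R={ -507/256,-253/128,-63/32,-31/16,-15/8,-7/4,-3/2,-1,0 } → -1015/512
step 12: add Blue to get RRBRRRRRBRRB; options L={ -2,-127/64,-1015/512 } R={ -507/256,-253/128,-63/32,-31/16,-15/8,-7/4,-3/2,-1,0 } → -2029/1024
step 13: add Blue to get RRBRRRRRBRRBB; options L={ -2,-127/64,-1015/512,-2029/1024 } R={ -507/256,-253/128,-63/32,-31/16,-15/8,-7/4,-3/2,-1,0 } → -4057/2048
step 14: add Red to get RRBRRRRRBRRBBR; options L={ -2,-127/64,-1015/512,-2029/1024 } R={ -4057/2048,-507/256,-253/128,-63/32,-31/16,-15/8,-7/4,-3/2,-1,0 } → -8115/4096
step 15: add Blue to get RRBRRRRRBRRBBRB; options L={ -2,-127/64,-1015/512,-2029/1024,-8115/4096 } R={ -4057/2048,-507/256,-253/128,-63/32,-31/16,-15/8,-7/4,-3/2,-1,0 } → -16229/8192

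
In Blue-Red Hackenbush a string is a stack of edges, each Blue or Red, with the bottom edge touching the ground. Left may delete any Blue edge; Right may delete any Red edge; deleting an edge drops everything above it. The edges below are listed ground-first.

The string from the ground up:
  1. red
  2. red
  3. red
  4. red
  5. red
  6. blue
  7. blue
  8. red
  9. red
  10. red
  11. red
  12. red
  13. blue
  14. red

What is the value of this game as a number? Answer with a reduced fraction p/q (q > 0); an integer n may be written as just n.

-2299/512

Prefix values for red red red red red blue blue red red red red red blue red via {L|R} + simplicity:
r: Left { ∅ }, Right { 0 } = simplest -1
rr: Left { ∅ }, Right { -1 0 } = simplest -2
rrr: Left { ∅ }, Right { -2 -1 0 } = simplest -3
rrrr: Left { ∅ }, Right { -3 -2 -1 0 } = simplest -4
rrrrr: Left { ∅ }, Right { -4 -3 -2 -1 0 } = simplest -5
rrrrrb: Left { -5 }, Right { -4 -3 -2 -1 0 } = simplest -9/2
rrrrrbb: Left { -5 -9/2 }, Right { -4 -3 -2 -1 0 } = simplest -17/4
rrrrrbbr: Left { -5 -9/2 }, Right { -17/4 -4 -3 -2 -1 0 } = simplest -35/8
rrrrrbbrr: Left { -5 -9/2 }, Right { -35/8 -17/4 -4 -3 -2 -1 0 } = simplest -71/16
rrrrrbbrrr: Left { -5 -9/2 }, Right { -71/16 -35/8 -17/4 -4 -3 -2 -1 0 } = simplest -143/32
rrrrrbbrrrr: Left { -5 -9/2 }, Right { -143/32 -71/16 -35/8 -17/4 -4 -3 -2 -1 0 } = simplest -287/64
rrrrrbbrrrrr: Left { -5 -9/2 }, Right { -287/64 -143/32 -71/16 -35/8 -17/4 -4 -3 -2 -1 0 } = simplest -575/128
rrrrrbbrrrrrb: Left { -5 -9/2 -575/128 }, Right { -287/64 -143/32 -71/16 -35/8 -17/4 -4 -3 -2 -1 0 } = simplest -1149/256
rrrrrbbrrrrrbr: Left { -5 -9/2 -575/128 }, Right { -1149/256 -287/64 -143/32 -71/16 -35/8 -17/4 -4 -3 -2 -1 0 } = simplest -2299/512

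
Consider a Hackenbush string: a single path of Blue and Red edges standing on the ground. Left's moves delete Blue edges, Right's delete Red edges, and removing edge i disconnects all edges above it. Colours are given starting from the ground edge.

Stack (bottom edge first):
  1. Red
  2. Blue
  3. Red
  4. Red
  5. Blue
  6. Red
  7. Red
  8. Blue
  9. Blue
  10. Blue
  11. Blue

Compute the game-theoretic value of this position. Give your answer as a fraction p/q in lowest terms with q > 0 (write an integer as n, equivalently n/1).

-865/1024

Build v(s[:k]) for k = 1..11, string s = Red Blue Red Red Blue Red Red Blue Blue Blue Blue.
v(R) = { · | 0 } so -1
v(RB) = { -1 | 0 } so -1/2
v(RBR) = { -1 | -1/2,0 } so -3/4
v(RBRR) = { -1 | -3/4,-1/2,0 } so -7/8
v(RBRRB) = { -1,-7/8 | -3/4,-1/2,0 } so -13/16
v(RBRRBR) = { -1,-7/8 | -13/16,-3/4,-1/2,0 } so -27/32
v(RBRRBRR) = { -1,-7/8 | -27/32,-13/16,-3/4,-1/2,0 } so -55/64
v(RBRRBRRB) = { -1,-7/8,-55/64 | -27/32,-13/16,-3/4,-1/2,0 } so -109/128
v(RBRRBRRBB) = { -1,-7/8,-55/64,-109/128 | -27/32,-13/16,-3/4,-1/2,0 } so -217/256
v(RBRRBRRBBB) = { -1,-7/8,-55/64,-109/128,-217/256 | -27/32,-13/16,-3/4,-1/2,0 } so -433/512
v(RBRRBRRBBBB) = { -1,-7/8,-55/64,-109/128,-217/256,-433/512 | -27/32,-13/16,-3/4,-1/2,0 } so -865/1024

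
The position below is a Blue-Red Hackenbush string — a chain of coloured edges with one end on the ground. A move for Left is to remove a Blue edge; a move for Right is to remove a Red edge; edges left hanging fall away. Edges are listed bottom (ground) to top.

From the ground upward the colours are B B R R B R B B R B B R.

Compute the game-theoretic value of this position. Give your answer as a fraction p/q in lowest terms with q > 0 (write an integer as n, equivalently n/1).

1 of 12 · B · max L 0 · min R +∞ — 1
2 of 12 · BB · max L 1 · min R +∞ — 2
3 of 12 · BBR · max L 1 · min R 2 — 3/2
4 of 12 · BBRR · max L 1 · min R 3/2 — 5/4
5 of 12 · BBRRB · max L 5/4 · min R 3/2 — 11/8
6 of 12 · BBRRBR · max L 5/4 · min R 11/8 — 21/16
7 of 12 · BBRRBRB · max L 21/16 · min R 11/8 — 43/32
8 of 12 · BBRRBRBB · max L 43/32 · min R 11/8 — 87/64
9 of 12 · BBRRBRBBR · max L 43/32 · min R 87/64 — 173/128
10 of 12 · BBRRBRBBRB · max L 173/128 · min R 87/64 — 347/256
11 of 12 · BBRRBRBBRBB · max L 347/256 · min R 87/64 — 695/512
12 of 12 · BBRRBRBBRBBR · max L 347/256 · min R 695/512 — 1389/1024

1389/1024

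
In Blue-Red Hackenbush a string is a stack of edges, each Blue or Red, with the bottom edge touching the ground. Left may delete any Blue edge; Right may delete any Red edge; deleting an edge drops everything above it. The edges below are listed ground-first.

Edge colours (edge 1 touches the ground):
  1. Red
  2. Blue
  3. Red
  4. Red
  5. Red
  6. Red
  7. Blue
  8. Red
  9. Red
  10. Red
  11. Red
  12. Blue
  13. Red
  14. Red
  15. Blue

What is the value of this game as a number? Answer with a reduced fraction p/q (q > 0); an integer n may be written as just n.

-15853/16384

Build value(s[:k]) for k = 1..15, string s = Red Blue Red Red Red Red Blue Red Red Red Red Blue Red Red Blue.
edge 1 of 15 (Red): { ∅ | 0 } = -1
edge 2 of 15 (Blue): { -1 | 0 } = -1/2
edge 3 of 15 (Red): { -1 | -1/2, 0 } = -3/4
edge 4 of 15 (Red): { -1 | -3/4, -1/2, 0 } = -7/8
edge 5 of 15 (Red): { -1 | -7/8, -3/4, -1/2, 0 } = -15/16
edge 6 of 15 (Red): { -1 | -15/16, -7/8, -3/4, -1/2, 0 } = -31/32
edge 7 of 15 (Blue): { -1, -31/32 | -15/16, -7/8, -3/4, -1/2, 0 } = -61/64
edge 8 of 15 (Red): { -1, -31/32 | -61/64, -15/16, -7/8, -3/4, -1/2, 0 } = -123/128
edge 9 of 15 (Red): { -1, -31/32 | -123/128, -61/64, -15/16, -7/8, -3/4, -1/2, 0 } = -247/256
edge 10 of 15 (Red): { -1, -31/32 | -247/256, -123/128, -61/64, -15/16, -7/8, -3/4, -1/2, 0 } = -495/512
edge 11 of 15 (Red): { -1, -31/32 | -495/512, -247/256, -123/128, -61/64, -15/16, -7/8, -3/4, -1/2, 0 } = -991/1024
edge 12 of 15 (Blue): { -1, -31/32, -991/1024 | -495/512, -247/256, -123/128, -61/64, -15/16, -7/8, -3/4, -1/2, 0 } = -1981/2048
edge 13 of 15 (Red): { -1, -31/32, -991/1024 | -1981/2048, -495/512, -247/256, -123/128, -61/64, -15/16, -7/8, -3/4, -1/2, 0 } = -3963/4096
edge 14 of 15 (Red): { -1, -31/32, -991/1024 | -3963/4096, -1981/2048, -495/512, -247/256, -123/128, -61/64, -15/16, -7/8, -3/4, -1/2, 0 } = -7927/8192
edge 15 of 15 (Blue): { -1, -31/32, -991/1024, -7927/8192 | -3963/4096, -1981/2048, -495/512, -247/256, -123/128, -61/64, -15/16, -7/8, -3/4, -1/2, 0 } = -15853/16384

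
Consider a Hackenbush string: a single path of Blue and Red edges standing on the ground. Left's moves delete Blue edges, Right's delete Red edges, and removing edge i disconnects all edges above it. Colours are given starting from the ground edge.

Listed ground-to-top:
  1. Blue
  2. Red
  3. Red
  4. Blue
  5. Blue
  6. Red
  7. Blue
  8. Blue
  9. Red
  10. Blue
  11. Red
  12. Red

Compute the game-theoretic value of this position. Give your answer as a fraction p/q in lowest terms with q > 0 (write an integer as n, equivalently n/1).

Prefix values for Blue Red Red Blue Blue Red Blue Blue Red Blue Red Red via {L|R} + simplicity:
B: Left { 0 }, Right { none } = simplest 1
BR: Left { 0 }, Right { 1 } = simplest 1/2
BRR: Left { 0 }, Right { 1/2, 1 } = simplest 1/4
BRRB: Left { 0, 1/4 }, Right { 1/2, 1 } = simplest 3/8
BRRBB: Left { 0, 1/4, 3/8 }, Right { 1/2, 1 } = simplest 7/16
BRRBBR: Left { 0, 1/4, 3/8 }, Right { 7/16, 1/2, 1 } = simplest 13/32
BRRBBRB: Left { 0, 1/4, 3/8, 13/32 }, Right { 7/16, 1/2, 1 } = simplest 27/64
BRRBBRBB: Left { 0, 1/4, 3/8, 13/32, 27/64 }, Right { 7/16, 1/2, 1 } = simplest 55/128
BRRBBRBBR: Left { 0, 1/4, 3/8, 13/32, 27/64 }, Right { 55/128, 7/16, 1/2, 1 } = simplest 109/256
BRRBBRBBRB: Left { 0, 1/4, 3/8, 13/32, 27/64, 109/256 }, Right { 55/128, 7/16, 1/2, 1 } = simplest 219/512
BRRBBRBBRBR: Left { 0, 1/4, 3/8, 13/32, 27/64, 109/256 }, Right { 219/512, 55/128, 7/16, 1/2, 1 } = simplest 437/1024
BRRBBRBBRBRR: Left { 0, 1/4, 3/8, 13/32, 27/64, 109/256 }, Right { 437/1024, 219/512, 55/128, 7/16, 1/2, 1 } = simplest 873/2048

873/2048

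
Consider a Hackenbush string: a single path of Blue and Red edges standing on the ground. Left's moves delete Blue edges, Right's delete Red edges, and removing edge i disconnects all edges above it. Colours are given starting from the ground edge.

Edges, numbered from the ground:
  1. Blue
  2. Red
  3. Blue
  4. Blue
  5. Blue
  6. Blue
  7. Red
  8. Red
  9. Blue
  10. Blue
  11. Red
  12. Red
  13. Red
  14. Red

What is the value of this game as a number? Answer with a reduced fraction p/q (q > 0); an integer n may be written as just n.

Recurse on prefixes of the 14-edge string Blue Red Blue Blue Blue Blue Red Red Blue Blue Red Red Red Red:
value_1 [B]  L=[0]  R=[]  — 1
value_2 [BR]  L=[0]  R=[1]  — 1/2
value_3 [BRB]  L=[0 1/2]  R=[1]  — 3/4
value_4 [BRBB]  L=[0 1/2 3/4]  R=[1]  — 7/8
value_5 [BRBBB]  L=[0 1/2 3/4 7/8]  R=[1]  — 15/16
value_6 [BRBBBB]  L=[0 1/2 3/4 7/8 15/16]  R=[1]  — 31/32
value_7 [BRBBBBR]  L=[0 1/2 3/4 7/8 15/16]  R=[31/32 1]  — 61/64
value_8 [BRBBBBRR]  L=[0 1/2 3/4 7/8 15/16]  R=[61/64 31/32 1]  — 121/128
value_9 [BRBBBBRRB]  L=[0 1/2 3/4 7/8 15/16 121/128]  R=[61/64 31/32 1]  — 243/256
value_10 [BRBBBBRRBB]  L=[0 1/2 3/4 7/8 15/16 121/128 243/256]  R=[61/64 31/32 1]  — 487/512
value_11 [BRBBBBRRBBR]  L=[0 1/2 3/4 7/8 15/16 121/128 243/256]  R=[487/512 61/64 31/32 1]  — 973/1024
value_12 [BRBBBBRRBBRR]  L=[0 1/2 3/4 7/8 15/16 121/128 243/256]  R=[973/1024 487/512 61/64 31/32 1]  — 1945/2048
value_13 [BRBBBBRRBBRRR]  L=[0 1/2 3/4 7/8 15/16 121/128 243/256]  R=[1945/2048 973/1024 487/512 61/64 31/32 1]  — 3889/4096
value_14 [BRBBBBRRBBRRRR]  L=[0 1/2 3/4 7/8 15/16 121/128 243/256]  R=[3889/4096 1945/2048 973/1024 487/512 61/64 31/32 1]  — 7777/8192

7777/8192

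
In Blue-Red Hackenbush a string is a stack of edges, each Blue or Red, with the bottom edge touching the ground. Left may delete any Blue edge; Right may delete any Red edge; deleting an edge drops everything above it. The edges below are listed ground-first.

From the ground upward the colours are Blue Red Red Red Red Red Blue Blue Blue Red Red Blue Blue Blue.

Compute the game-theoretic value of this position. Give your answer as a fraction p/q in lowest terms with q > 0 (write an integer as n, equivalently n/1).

g_1 [B]  L=[0]  R=[·]  -> 1
g_2 [BR]  L=[0]  R=[1]  -> 1/2
g_3 [BRR]  L=[0]  R=[1/2 1]  -> 1/4
g_4 [BRRR]  L=[0]  R=[1/4 1/2 1]  -> 1/8
g_5 [BRRRR]  L=[0]  R=[1/8 1/4 1/2 1]  -> 1/16
g_6 [BRRRRR]  L=[0]  R=[1/16 1/8 1/4 1/2 1]  -> 1/32
g_7 [BRRRRRB]  L=[0 1/32]  R=[1/16 1/8 1/4 1/2 1]  -> 3/64
g_8 [BRRRRRBB]  L=[0 1/32 3/64]  R=[1/16 1/8 1/4 1/2 1]  -> 7/128
g_9 [BRRRRRBBB]  L=[0 1/32 3/64 7/128]  R=[1/16 1/8 1/4 1/2 1]  -> 15/256
g_10 [BRRRRRBBBR]  L=[0 1/32 3/64 7/128]  R=[15/256 1/16 1/8 1/4 1/2 1]  -> 29/512
g_11 [BRRRRRBBBRR]  L=[0 1/32 3/64 7/128]  R=[29/512 15/256 1/16 1/8 1/4 1/2 1]  -> 57/1024
g_12 [BRRRRRBBBRRB]  L=[0 1/32 3/64 7/128 57/1024]  R=[29/512 15/256 1/16 1/8 1/4 1/2 1]  -> 115/2048
g_13 [BRRRRRBBBRRBB]  L=[0 1/32 3/64 7/128 57/1024 115/2048]  R=[29/512 15/256 1/16 1/8 1/4 1/2 1]  -> 231/4096
g_14 [BRRRRRBBBRRBBB]  L=[0 1/32 3/64 7/128 57/1024 115/2048 231/4096]  R=[29/512 15/256 1/16 1/8 1/4 1/2 1]  -> 463/8192

463/8192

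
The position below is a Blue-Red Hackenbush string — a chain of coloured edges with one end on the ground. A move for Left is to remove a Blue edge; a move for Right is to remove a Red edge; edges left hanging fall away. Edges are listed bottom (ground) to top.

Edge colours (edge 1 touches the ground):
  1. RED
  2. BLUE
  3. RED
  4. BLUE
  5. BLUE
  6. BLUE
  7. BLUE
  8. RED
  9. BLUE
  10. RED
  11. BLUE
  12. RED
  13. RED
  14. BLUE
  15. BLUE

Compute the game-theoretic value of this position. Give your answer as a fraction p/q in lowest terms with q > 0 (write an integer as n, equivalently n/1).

-8537/16384

Prefix values for RED BLUE RED BLUE BLUE BLUE BLUE RED BLUE RED BLUE RED RED BLUE BLUE via {L|R} + simplicity:
1 of 15 · R · max L −∞ · min R 0 — -1
2 of 15 · RB · max L -1 · min R 0 — -1/2
3 of 15 · RBR · max L -1 · min R -1/2 — -3/4
4 of 15 · RBRB · max L -3/4 · min R -1/2 — -5/8
5 of 15 · RBRBB · max L -5/8 · min R -1/2 — -9/16
6 of 15 · RBRBBB · max L -9/16 · min R -1/2 — -17/32
7 of 15 · RBRBBBB · max L -17/32 · min R -1/2 — -33/64
8 of 15 · RBRBBBBR · max L -17/32 · min R -33/64 — -67/128
9 of 15 · RBRBBBBRB · max L -67/128 · min R -33/64 — -133/256
10 of 15 · RBRBBBBRBR · max L -67/128 · min R -133/256 — -267/512
11 of 15 · RBRBBBBRBRB · max L -267/512 · min R -133/256 — -533/1024
12 of 15 · RBRBBBBRBRBR · max L -267/512 · min R -533/1024 — -1067/2048
13 of 15 · RBRBBBBRBRBRR · max L -267/512 · min R -1067/2048 — -2135/4096
14 of 15 · RBRBBBBRBRBRRB · max L -2135/4096 · min R -1067/2048 — -4269/8192
15 of 15 · RBRBBBBRBRBRRBB · max L -4269/8192 · min R -1067/2048 — -8537/16384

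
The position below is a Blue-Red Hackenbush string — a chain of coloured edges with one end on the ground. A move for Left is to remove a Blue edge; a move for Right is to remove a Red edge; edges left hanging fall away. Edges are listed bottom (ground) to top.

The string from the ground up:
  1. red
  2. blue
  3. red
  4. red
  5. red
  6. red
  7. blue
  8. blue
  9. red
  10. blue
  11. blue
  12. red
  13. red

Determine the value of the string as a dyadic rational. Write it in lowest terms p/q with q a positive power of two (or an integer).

G(r) = { (no moves) | 0 } gives -1
G(rb) = { -1 | 0 } gives -1/2
G(rbr) = { -1 | -1/2, 0 } gives -3/4
G(rbrr) = { -1 | -3/4, -1/2, 0 } gives -7/8
G(rbrrr) = { -1 | -7/8, -3/4, -1/2, 0 } gives -15/16
G(rbrrrr) = { -1 | -15/16, -7/8, -3/4, -1/2, 0 } gives -31/32
G(rbrrrrb) = { -1, -31/32 | -15/16, -7/8, -3/4, -1/2, 0 } gives -61/64
G(rbrrrrbb) = { -1, -31/32, -61/64 | -15/16, -7/8, -3/4, -1/2, 0 } gives -121/128
G(rbrrrrbbr) = { -1, -31/32, -61/64 | -121/128, -15/16, -7/8, -3/4, -1/2, 0 } gives -243/256
G(rbrrrrbbrb) = { -1, -31/32, -61/64, -243/256 | -121/128, -15/16, -7/8, -3/4, -1/2, 0 } gives -485/512
G(rbrrrrbbrbb) = { -1, -31/32, -61/64, -243/256, -485/512 | -121/128, -15/16, -7/8, -3/4, -1/2, 0 } gives -969/1024
G(rbrrrrbbrbbr) = { -1, -31/32, -61/64, -243/256, -485/512 | -969/1024, -121/128, -15/16, -7/8, -3/4, -1/2, 0 } gives -1939/2048
G(rbrrrrbbrbbrr) = { -1, -31/32, -61/64, -243/256, -485/512 | -1939/2048, -969/1024, -121/128, -15/16, -7/8, -3/4, -1/2, 0 } gives -3879/4096

-3879/4096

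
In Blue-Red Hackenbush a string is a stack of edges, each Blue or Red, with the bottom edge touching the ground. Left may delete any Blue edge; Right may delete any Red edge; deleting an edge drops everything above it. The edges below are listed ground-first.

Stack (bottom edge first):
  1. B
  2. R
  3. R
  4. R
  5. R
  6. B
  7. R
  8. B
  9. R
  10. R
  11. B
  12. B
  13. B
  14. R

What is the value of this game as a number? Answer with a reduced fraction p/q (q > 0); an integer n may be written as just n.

step 1: add B to get B; options L={ 0 } R={ none } => 1
step 2: add R to get BR; options L={ 0 } R={ 1 } => 1/2
step 3: add R to get BRR; options L={ 0 } R={ 1/2,1 } => 1/4
step 4: add R to get BRRR; options L={ 0 } R={ 1/4,1/2,1 } => 1/8
step 5: add R to get BRRRR; options L={ 0 } R={ 1/8,1/4,1/2,1 } => 1/16
step 6: add B to get BRRRRB; options L={ 0,1/16 } R={ 1/8,1/4,1/2,1 } => 3/32
step 7: add R to get BRRRRBR; options L={ 0,1/16 } R={ 3/32,1/8,1/4,1/2,1 } => 5/64
step 8: add B to get BRRRRBRB; options L={ 0,1/16,5/64 } R={ 3/32,1/8,1/4,1/2,1 } => 11/128
step 9: add R to get BRRRRBRBR; options L={ 0,1/16,5/64 } R={ 11/128,3/32,1/8,1/4,1/2,1 } => 21/256
step 10: add R to get BRRRRBRBRR; options L={ 0,1/16,5/64 } R={ 21/256,11/128,3/32,1/8,1/4,1/2,1 } => 41/512
step 11: add B to get BRRRRBRBRRB; options L={ 0,1/16,5/64,41/512 } R={ 21/256,11/128,3/32,1/8,1/4,1/2,1 } => 83/1024
step 12: add B to get BRRRRBRBRRBB; options L={ 0,1/16,5/64,41/512,83/1024 } R={ 21/256,11/128,3/32,1/8,1/4,1/2,1 } => 167/2048
step 13: add B to get BRRRRBRBRRBBB; options L={ 0,1/16,5/64,41/512,83/1024,167/2048 } R={ 21/256,11/128,3/32,1/8,1/4,1/2,1 } => 335/4096
step 14: add R to get BRRRRBRBRRBBBR; options L={ 0,1/16,5/64,41/512,83/1024,167/2048 } R={ 335/4096,21/256,11/128,3/32,1/8,1/4,1/2,1 } => 669/8192

669/8192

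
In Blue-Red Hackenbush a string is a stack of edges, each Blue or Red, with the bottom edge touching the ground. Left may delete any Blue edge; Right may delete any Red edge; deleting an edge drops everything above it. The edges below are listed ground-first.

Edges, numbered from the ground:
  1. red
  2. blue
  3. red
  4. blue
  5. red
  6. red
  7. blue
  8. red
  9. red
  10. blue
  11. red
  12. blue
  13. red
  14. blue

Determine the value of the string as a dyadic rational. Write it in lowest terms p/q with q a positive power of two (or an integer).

-5845/8192

Prefix values for red blue red blue red red blue red red blue red blue red blue via {L|R} + simplicity:
G_1 [r]  L=[none]  R=[0]  = -1
G_2 [rb]  L=[-1]  R=[0]  = -1/2
G_3 [rbr]  L=[-1]  R=[-1/2,0]  = -3/4
G_4 [rbrb]  L=[-1,-3/4]  R=[-1/2,0]  = -5/8
G_5 [rbrbr]  L=[-1,-3/4]  R=[-5/8,-1/2,0]  = -11/16
G_6 [rbrbrr]  L=[-1,-3/4]  R=[-11/16,-5/8,-1/2,0]  = -23/32
G_7 [rbrbrrb]  L=[-1,-3/4,-23/32]  R=[-11/16,-5/8,-1/2,0]  = -45/64
G_8 [rbrbrrbr]  L=[-1,-3/4,-23/32]  R=[-45/64,-11/16,-5/8,-1/2,0]  = -91/128
G_9 [rbrbrrbrr]  L=[-1,-3/4,-23/32]  R=[-91/128,-45/64,-11/16,-5/8,-1/2,0]  = -183/256
G_10 [rbrbrrbrrb]  L=[-1,-3/4,-23/32,-183/256]  R=[-91/128,-45/64,-11/16,-5/8,-1/2,0]  = -365/512
G_11 [rbrbrrbrrbr]  L=[-1,-3/4,-23/32,-183/256]  R=[-365/512,-91/128,-45/64,-11/16,-5/8,-1/2,0]  = -731/1024
G_12 [rbrbrrbrrbrb]  L=[-1,-3/4,-23/32,-183/256,-731/1024]  R=[-365/512,-91/128,-45/64,-11/16,-5/8,-1/2,0]  = -1461/2048
G_13 [rbrbrrbrrbrbr]  L=[-1,-3/4,-23/32,-183/256,-731/1024]  R=[-1461/2048,-365/512,-91/128,-45/64,-11/16,-5/8,-1/2,0]  = -2923/4096
G_14 [rbrbrrbrrbrbrb]  L=[-1,-3/4,-23/32,-183/256,-731/1024,-2923/4096]  R=[-1461/2048,-365/512,-91/128,-45/64,-11/16,-5/8,-1/2,0]  = -5845/8192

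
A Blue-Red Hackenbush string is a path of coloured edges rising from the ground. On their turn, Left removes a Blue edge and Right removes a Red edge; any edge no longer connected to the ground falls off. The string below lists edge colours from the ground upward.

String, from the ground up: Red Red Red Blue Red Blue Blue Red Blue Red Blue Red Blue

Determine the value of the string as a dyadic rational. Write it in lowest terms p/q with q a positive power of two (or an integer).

-2645/1024

g(R) = { — | 0 } gives -1
g(RR) = { — | -1 0 } gives -2
g(RRR) = { — | -2 -1 0 } gives -3
g(RRRB) = { -3 | -2 -1 0 } gives -5/2
g(RRRBR) = { -3 | -5/2 -2 -1 0 } gives -11/4
g(RRRBRB) = { -3 -11/4 | -5/2 -2 -1 0 } gives -21/8
g(RRRBRBB) = { -3 -11/4 -21/8 | -5/2 -2 -1 0 } gives -41/16
g(RRRBRBBR) = { -3 -11/4 -21/8 | -41/16 -5/2 -2 -1 0 } gives -83/32
g(RRRBRBBRB) = { -3 -11/4 -21/8 -83/32 | -41/16 -5/2 -2 -1 0 } gives -165/64
g(RRRBRBBRBR) = { -3 -11/4 -21/8 -83/32 | -165/64 -41/16 -5/2 -2 -1 0 } gives -331/128
g(RRRBRBBRBRB) = { -3 -11/4 -21/8 -83/32 -331/128 | -165/64 -41/16 -5/2 -2 -1 0 } gives -661/256
g(RRRBRBBRBRBR) = { -3 -11/4 -21/8 -83/32 -331/128 | -661/256 -165/64 -41/16 -5/2 -2 -1 0 } gives -1323/512
g(RRRBRBBRBRBRB) = { -3 -11/4 -21/8 -83/32 -331/128 -1323/512 | -661/256 -165/64 -41/16 -5/2 -2 -1 0 } gives -2645/1024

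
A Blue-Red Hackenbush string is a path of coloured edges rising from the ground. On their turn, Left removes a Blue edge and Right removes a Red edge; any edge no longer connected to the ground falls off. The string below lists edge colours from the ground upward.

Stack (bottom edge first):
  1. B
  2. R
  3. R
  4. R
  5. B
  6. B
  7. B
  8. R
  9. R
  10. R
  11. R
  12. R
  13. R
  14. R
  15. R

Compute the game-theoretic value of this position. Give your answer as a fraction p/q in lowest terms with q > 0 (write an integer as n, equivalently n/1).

Recurse on prefixes of the 15-edge string B R R R B B B R R R R R R R R:
edge 1 of 15 (B): { 0 | (no moves) } = 1
edge 2 of 15 (R): { 0 | 1 } = 1/2
edge 3 of 15 (R): { 0 | 1/2; 1 } = 1/4
edge 4 of 15 (R): { 0 | 1/4; 1/2; 1 } = 1/8
edge 5 of 15 (B): { 0; 1/8 | 1/4; 1/2; 1 } = 3/16
edge 6 of 15 (B): { 0; 1/8; 3/16 | 1/4; 1/2; 1 } = 7/32
edge 7 of 15 (B): { 0; 1/8; 3/16; 7/32 | 1/4; 1/2; 1 } = 15/64
edge 8 of 15 (R): { 0; 1/8; 3/16; 7/32 | 15/64; 1/4; 1/2; 1 } = 29/128
edge 9 of 15 (R): { 0; 1/8; 3/16; 7/32 | 29/128; 15/64; 1/4; 1/2; 1 } = 57/256
edge 10 of 15 (R): { 0; 1/8; 3/16; 7/32 | 57/256; 29/128; 15/64; 1/4; 1/2; 1 } = 113/512
edge 11 of 15 (R): { 0; 1/8; 3/16; 7/32 | 113/512; 57/256; 29/128; 15/64; 1/4; 1/2; 1 } = 225/1024
edge 12 of 15 (R): { 0; 1/8; 3/16; 7/32 | 225/1024; 113/512; 57/256; 29/128; 15/64; 1/4; 1/2; 1 } = 449/2048
edge 13 of 15 (R): { 0; 1/8; 3/16; 7/32 | 449/2048; 225/1024; 113/512; 57/256; 29/128; 15/64; 1/4; 1/2; 1 } = 897/4096
edge 14 of 15 (R): { 0; 1/8; 3/16; 7/32 | 897/4096; 449/2048; 225/1024; 113/512; 57/256; 29/128; 15/64; 1/4; 1/2; 1 } = 1793/8192
edge 15 of 15 (R): { 0; 1/8; 3/16; 7/32 | 1793/8192; 897/4096; 449/2048; 225/1024; 113/512; 57/256; 29/128; 15/64; 1/4; 1/2; 1 } = 3585/16384

3585/16384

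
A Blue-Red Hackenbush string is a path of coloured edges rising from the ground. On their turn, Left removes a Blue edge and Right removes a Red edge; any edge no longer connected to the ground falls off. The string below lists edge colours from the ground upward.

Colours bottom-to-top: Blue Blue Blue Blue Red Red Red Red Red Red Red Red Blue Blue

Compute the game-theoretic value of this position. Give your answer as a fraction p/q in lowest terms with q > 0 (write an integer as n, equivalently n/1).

3079/1024

edge 1 of 14 (Blue): { 0 | none } — 1
edge 2 of 14 (Blue): { 0,1 | none } — 2
edge 3 of 14 (Blue): { 0,1,2 | none } — 3
edge 4 of 14 (Blue): { 0,1,2,3 | none } — 4
edge 5 of 14 (Red): { 0,1,2,3 | 4 } — 7/2
edge 6 of 14 (Red): { 0,1,2,3 | 7/2,4 } — 13/4
edge 7 of 14 (Red): { 0,1,2,3 | 13/4,7/2,4 } — 25/8
edge 8 of 14 (Red): { 0,1,2,3 | 25/8,13/4,7/2,4 } — 49/16
edge 9 of 14 (Red): { 0,1,2,3 | 49/16,25/8,13/4,7/2,4 } — 97/32
edge 10 of 14 (Red): { 0,1,2,3 | 97/32,49/16,25/8,13/4,7/2,4 } — 193/64
edge 11 of 14 (Red): { 0,1,2,3 | 193/64,97/32,49/16,25/8,13/4,7/2,4 } — 385/128
edge 12 of 14 (Red): { 0,1,2,3 | 385/128,193/64,97/32,49/16,25/8,13/4,7/2,4 } — 769/256
edge 13 of 14 (Blue): { 0,1,2,3,769/256 | 385/128,193/64,97/32,49/16,25/8,13/4,7/2,4 } — 1539/512
edge 14 of 14 (Blue): { 0,1,2,3,769/256,1539/512 | 385/128,193/64,97/32,49/16,25/8,13/4,7/2,4 } — 3079/1024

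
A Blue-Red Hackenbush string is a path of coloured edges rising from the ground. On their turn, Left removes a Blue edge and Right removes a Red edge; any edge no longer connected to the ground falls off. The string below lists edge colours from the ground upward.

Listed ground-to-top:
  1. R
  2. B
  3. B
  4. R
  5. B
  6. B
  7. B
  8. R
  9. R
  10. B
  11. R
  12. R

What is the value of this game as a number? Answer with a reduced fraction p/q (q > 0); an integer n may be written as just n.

-567/2048

Prefix values for R B B R B B B R R B R R via {L|R} + simplicity:
edge 1 of 12 (R): { none | 0 } -> -1
edge 2 of 12 (B): { -1 | 0 } -> -1/2
edge 3 of 12 (B): { -1, -1/2 | 0 } -> -1/4
edge 4 of 12 (R): { -1, -1/2 | -1/4, 0 } -> -3/8
edge 5 of 12 (B): { -1, -1/2, -3/8 | -1/4, 0 } -> -5/16
edge 6 of 12 (B): { -1, -1/2, -3/8, -5/16 | -1/4, 0 } -> -9/32
edge 7 of 12 (B): { -1, -1/2, -3/8, -5/16, -9/32 | -1/4, 0 } -> -17/64
edge 8 of 12 (R): { -1, -1/2, -3/8, -5/16, -9/32 | -17/64, -1/4, 0 } -> -35/128
edge 9 of 12 (R): { -1, -1/2, -3/8, -5/16, -9/32 | -35/128, -17/64, -1/4, 0 } -> -71/256
edge 10 of 12 (B): { -1, -1/2, -3/8, -5/16, -9/32, -71/256 | -35/128, -17/64, -1/4, 0 } -> -141/512
edge 11 of 12 (R): { -1, -1/2, -3/8, -5/16, -9/32, -71/256 | -141/512, -35/128, -17/64, -1/4, 0 } -> -283/1024
edge 12 of 12 (R): { -1, -1/2, -3/8, -5/16, -9/32, -71/256 | -283/1024, -141/512, -35/128, -17/64, -1/4, 0 } -> -567/2048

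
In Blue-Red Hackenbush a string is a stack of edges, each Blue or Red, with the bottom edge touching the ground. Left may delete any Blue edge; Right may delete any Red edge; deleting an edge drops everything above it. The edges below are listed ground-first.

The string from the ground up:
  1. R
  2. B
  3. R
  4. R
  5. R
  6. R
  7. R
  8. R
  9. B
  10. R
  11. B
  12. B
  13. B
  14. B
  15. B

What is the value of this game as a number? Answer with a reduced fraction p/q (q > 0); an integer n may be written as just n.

-16193/16384

Recurse on prefixes of the 15-edge string R B R R R R R R B R B B B B B:
edge 1 of 15 (R): { ∅ | 0 } -> -1
edge 2 of 15 (B): { -1 | 0 } -> -1/2
edge 3 of 15 (R): { -1 | -1/2, 0 } -> -3/4
edge 4 of 15 (R): { -1 | -3/4, -1/2, 0 } -> -7/8
edge 5 of 15 (R): { -1 | -7/8, -3/4, -1/2, 0 } -> -15/16
edge 6 of 15 (R): { -1 | -15/16, -7/8, -3/4, -1/2, 0 } -> -31/32
edge 7 of 15 (R): { -1 | -31/32, -15/16, -7/8, -3/4, -1/2, 0 } -> -63/64
edge 8 of 15 (R): { -1 | -63/64, -31/32, -15/16, -7/8, -3/4, -1/2, 0 } -> -127/128
edge 9 of 15 (B): { -1, -127/128 | -63/64, -31/32, -15/16, -7/8, -3/4, -1/2, 0 } -> -253/256
edge 10 of 15 (R): { -1, -127/128 | -253/256, -63/64, -31/32, -15/16, -7/8, -3/4, -1/2, 0 } -> -507/512
edge 11 of 15 (B): { -1, -127/128, -507/512 | -253/256, -63/64, -31/32, -15/16, -7/8, -3/4, -1/2, 0 } -> -1013/1024
edge 12 of 15 (B): { -1, -127/128, -507/512, -1013/1024 | -253/256, -63/64, -31/32, -15/16, -7/8, -3/4, -1/2, 0 } -> -2025/2048
edge 13 of 15 (B): { -1, -127/128, -507/512, -1013/1024, -2025/2048 | -253/256, -63/64, -31/32, -15/16, -7/8, -3/4, -1/2, 0 } -> -4049/4096
edge 14 of 15 (B): { -1, -127/128, -507/512, -1013/1024, -2025/2048, -4049/4096 | -253/256, -63/64, -31/32, -15/16, -7/8, -3/4, -1/2, 0 } -> -8097/8192
edge 15 of 15 (B): { -1, -127/128, -507/512, -1013/1024, -2025/2048, -4049/4096, -8097/8192 | -253/256, -63/64, -31/32, -15/16, -7/8, -3/4, -1/2, 0 } -> -16193/16384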